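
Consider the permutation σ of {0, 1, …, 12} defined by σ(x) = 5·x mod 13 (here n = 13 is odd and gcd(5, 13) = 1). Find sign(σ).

Trace 1: π^k(1) = [1, 5, 12, 8] for k=0..3.
Decompose π into cycles: lengths [4, 4, 4, 1] (4 cycles, including the fixed point 0).
Σ(ℓ_i−1) = 13−4 = 9; sign = (−1)^9 = -1.
Check: (5/13) = -1 by Zolotarev.

-1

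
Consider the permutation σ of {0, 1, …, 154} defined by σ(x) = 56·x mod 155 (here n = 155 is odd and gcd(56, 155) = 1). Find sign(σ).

+1

Orbit of 56 under x↦56x: [56, 36, 1]… (length divides ord_155(56)).
Cycle lengths of π_56 on ℤ/155ℤ: [3, 3, 3, 3, 3, 3, 3, 3, 3, 3, 3, 3, 3, 3, 3, 3, 3, 3, 3, 3, 3, 3, 3, 3, 3, 3, 3, 3, 3, 3, 3, 3, 3, 3, 3, 3, 3, 3, 3, 3, 3, 3, 3, 3, 3, 3, 3, 3, 3, 3, 1, 1, 1, 1, 1]; 55 cycles in total.
sign(π) = (−1)^{n − #cycles} = (−1)^{155−55} = (−1)^100 = +1.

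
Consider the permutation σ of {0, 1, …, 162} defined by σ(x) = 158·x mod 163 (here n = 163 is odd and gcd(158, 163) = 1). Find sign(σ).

Orbit of 115 under x↦158x: [115, 77, 104, 132, 155, 40, 126]… (length divides ord_163(158)).
Cycle type of π: 27×6 + 1; total 7 cycles.
sign(π) = (−1)^{n − #cycles} = (−1)^{163−7} = (−1)^156 = +1.
Via Zolotarev, sign(π_{158}) = (158|163) = +1.

+1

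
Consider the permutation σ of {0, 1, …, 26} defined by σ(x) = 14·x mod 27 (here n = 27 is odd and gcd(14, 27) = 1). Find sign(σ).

-1

Start at x=13: 13 → 20 → 10 → 5 → 16 → 8 → 4 → … (one orbit).
Decompose π into cycles: lengths [18, 6, 2, 1] (4 cycles, including the fixed point 0).
Σ(ℓ_i−1) = 27−4 = 23; sign = (−1)^23 = -1.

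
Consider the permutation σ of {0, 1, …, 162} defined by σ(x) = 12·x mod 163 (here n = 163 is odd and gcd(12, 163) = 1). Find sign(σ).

-1

Orbit of 115 under x↦12x: [115, 76, 97, 23, 113, 52, 135]… (length divides ord_163(12)).
Cycle lengths of π_12 on ℤ/163ℤ: [162, 1]; 2 cycles in total.
sign(π) = (−1)^{n − #cycles} = (−1)^{163−2} = (−1)^161 = -1.
The Jacobi symbol (12|163) = -1 (Zolotarev) agrees.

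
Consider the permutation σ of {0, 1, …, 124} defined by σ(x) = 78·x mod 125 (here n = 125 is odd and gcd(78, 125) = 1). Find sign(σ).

-1

Start at x=49: 49 → 72 → 116 → 48 → 119 → 32 → 121 → … (one orbit).
π_78 has 4 disjoint cycles with lengths [100, 20, 4, 1] on {0,…,124}.
sign(π) = (−1)^{n − #cycles} = (−1)^{125−4} = (−1)^121 = -1.
The Jacobi symbol (78|125) = -1 (Zolotarev) agrees.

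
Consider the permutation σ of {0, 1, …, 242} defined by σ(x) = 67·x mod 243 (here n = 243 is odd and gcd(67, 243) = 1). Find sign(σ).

Orbit of 226 under x↦67x: [226, 76, 232, 235, 193, 52, 82]… (length divides ord_243(67)).
π_67 has 11 disjoint cycles with lengths [81, 81, 27, 27, 9, 9, 3, 3, 1, 1, 1] on {0,…,242}.
sign(π) = (−1)^{n − #cycles} = (−1)^{243−11} = (−1)^232 = +1.
The Jacobi symbol (67|243) = +1 (Zolotarev) agrees.

+1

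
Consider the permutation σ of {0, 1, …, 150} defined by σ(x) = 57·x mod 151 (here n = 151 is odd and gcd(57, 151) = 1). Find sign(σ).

Trace 60: π^k(60) = [60, 98, 150, 94, 73, 84, 107] for k=0..6.
The orbit structure of x ↦ 57x mod 151: 4 orbits of sizes [50, 50, 50, 1].
151 − 4 = 147 transpositions; sign(π) = (−1)^147 = -1.

-1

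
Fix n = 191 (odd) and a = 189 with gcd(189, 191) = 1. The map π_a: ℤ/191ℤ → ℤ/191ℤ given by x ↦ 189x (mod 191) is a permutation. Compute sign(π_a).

-1

Start at x=97: 97 → 188 → 6 → 179 → 24 → 143 → 96 → … (one orbit).
π_189 has 2 disjoint cycles with lengths [190, 1] on {0,…,190}.
2 cycles on 191: each ℓ→(−1)^(ℓ−1), product (−1)^189 = -1.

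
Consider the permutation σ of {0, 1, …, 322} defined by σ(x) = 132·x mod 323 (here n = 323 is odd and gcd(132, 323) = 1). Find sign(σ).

-1

Trace 132: π^k(132) = [132, 305, 208, 1] for k=0..3.
π_132 has 86 disjoint cycles with lengths [4, 4, 4, 4, 4, 4, 4, 4, 4, 4, 4, 4, 4, 4, 4, 4, 4, 4, 4, 4, 4, 4, 4, 4, 4, 4, 4, 4, 4, 4, 4, 4, 4, 4, 4, 4, 4, 4, 4, 4, 4, 4, 4, 4, 4, 4, 4, 4, 4, 4, 4, 4, 4, 4, 4, 4, 4, 4, 4, 4, 4, 4, 4, 4, 4, 4, 4, 4, 4, 4, 4, 4, 4, 4, 4, 4, 2, 2, 2, 2, 2, 2, 2, 2, 2, 1] on {0,…,322}.
sign(π) = (−1)^{n − #cycles} = (−1)^{323−86} = (−1)^237 = -1.
The Jacobi symbol (132|323) = -1 (Zolotarev) agrees.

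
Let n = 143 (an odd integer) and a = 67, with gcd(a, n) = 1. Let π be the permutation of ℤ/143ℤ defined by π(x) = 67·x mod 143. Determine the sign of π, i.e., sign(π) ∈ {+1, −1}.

-1

Start at x=89: 89 → 100 → 122 → 23 → 111 → 1 → 67 → … (one orbit).
Decompose π into cycles: lengths [12, 12, 12, 12, 12, 12, 12, 12, 12, 12, 12, 1, 1, 1, 1, 1, 1, 1, 1, 1, 1, 1] (22 cycles, including the fixed point 0).
Σ(ℓ_i−1) = 143−22 = 121; sign = (−1)^121 = -1.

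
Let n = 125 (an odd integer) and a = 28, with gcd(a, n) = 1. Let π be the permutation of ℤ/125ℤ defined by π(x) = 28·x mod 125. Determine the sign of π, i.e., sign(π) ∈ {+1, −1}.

Orbit of 101 under x↦28x: [101, 78, 59, 27, 6, 43, 79]… (length divides ord_125(28)).
4 cycles of lengths [100, 20, 4, 1].
Σ(ℓ_i−1) = 125−4 = 121; sign = (−1)^121 = -1.
The Jacobi symbol (28|125) = -1 (Zolotarev) agrees.

-1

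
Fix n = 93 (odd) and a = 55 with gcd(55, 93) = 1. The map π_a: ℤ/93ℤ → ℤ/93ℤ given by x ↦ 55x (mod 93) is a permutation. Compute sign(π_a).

-1

Trace 58: π^k(58) = [58, 28, 52, 70, 37, 82, 46] for k=0..6.
The orbit structure of x ↦ 55x mod 93: 6 orbits of sizes [30, 30, 30, 1, 1, 1].
n − c = 93 − 6 = 87; sign = (−1)^87 = -1.
The Jacobi symbol (55|93) = -1 (Zolotarev) agrees.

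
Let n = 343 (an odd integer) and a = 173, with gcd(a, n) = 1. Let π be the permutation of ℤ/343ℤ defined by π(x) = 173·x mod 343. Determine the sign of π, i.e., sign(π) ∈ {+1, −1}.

Start at x=83: 83 → 296 → 101 → 323 → 313 → 298 → 104 → … (one orbit).
Decompose π into cycles: lengths [294, 42, 6, 1] (4 cycles, including the fixed point 0).
Σ(ℓ_i−1) = 343−4 = 339; sign = (−1)^339 = -1.

-1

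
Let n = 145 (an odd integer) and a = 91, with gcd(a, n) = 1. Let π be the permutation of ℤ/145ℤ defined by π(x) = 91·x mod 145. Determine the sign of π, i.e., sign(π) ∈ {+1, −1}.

+1

Orbit of 1 under x↦91x: [1, 91, 16, 6, 111, 96, 36]… (length divides ord_145(91)).
Cycle lengths of π_91 on ℤ/145ℤ: [14, 14, 14, 14, 14, 14, 14, 14, 14, 14, 1, 1, 1, 1, 1]; 15 cycles in total.
sign(π) = (−1)^{n − #cycles} = (−1)^{145−15} = (−1)^130 = +1.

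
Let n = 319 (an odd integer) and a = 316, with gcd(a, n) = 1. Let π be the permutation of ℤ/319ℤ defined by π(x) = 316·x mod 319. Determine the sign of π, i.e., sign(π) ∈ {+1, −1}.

Trace 61: π^k(61) = [61, 136, 230, 267, 156, 170, 128] for k=0..6.
5 cycles of lengths [140, 140, 28, 10, 1].
Σ(ℓ_i−1) = 319−5 = 314; sign = (−1)^314 = +1.
(316|319)_J = +1 (Zolotarev's lemma cross-check).

+1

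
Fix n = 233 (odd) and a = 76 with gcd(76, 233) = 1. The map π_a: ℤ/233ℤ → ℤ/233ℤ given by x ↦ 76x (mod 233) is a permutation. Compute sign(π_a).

Orbit of 152 under x↦76x: [152, 135, 8, 142, 74, 32, 102]… (length divides ord_233(76)).
9 cycles of lengths [29, 29, 29, 29, 29, 29, 29, 29, 1].
n − c = 233 − 9 = 224; sign = (−1)^224 = +1.

+1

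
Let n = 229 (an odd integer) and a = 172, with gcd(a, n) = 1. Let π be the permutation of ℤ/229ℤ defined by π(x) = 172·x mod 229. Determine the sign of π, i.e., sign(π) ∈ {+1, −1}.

+1

Start at x=228: 228 → 57 → 186 → 161 → 212 → 53 → 185 → … (one orbit).
π_172 has 7 disjoint cycles with lengths [38, 38, 38, 38, 38, 38, 1] on {0,…,228}.
n − c = 229 − 7 = 222; sign = (−1)^222 = +1.
Via Zolotarev, sign(π_{172}) = (172|229) = +1.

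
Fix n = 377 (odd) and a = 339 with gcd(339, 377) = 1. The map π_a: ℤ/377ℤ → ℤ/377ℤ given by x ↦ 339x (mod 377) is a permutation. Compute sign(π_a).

+1

Start at x=248: 248 → 1 → 339 → 313 → 170 → 326 → 53 → 248 (one orbit).
Cycle type of π: 7×52 + 1×13; total 65 cycles.
Σ(ℓ_i−1) = 377−65 = 312; sign = (−1)^312 = +1.
Via Zolotarev, sign(π_{339}) = (339|377) = +1.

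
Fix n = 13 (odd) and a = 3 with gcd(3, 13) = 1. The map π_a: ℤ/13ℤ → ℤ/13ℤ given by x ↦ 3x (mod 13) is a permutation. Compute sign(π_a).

+1

Start at x=9: 9 → 1 → 3 → 9 (one orbit).
Decompose π into cycles: lengths [3, 3, 3, 3, 1] (5 cycles, including the fixed point 0).
13 − 5 = 8 transpositions; sign(π) = (−1)^8 = +1.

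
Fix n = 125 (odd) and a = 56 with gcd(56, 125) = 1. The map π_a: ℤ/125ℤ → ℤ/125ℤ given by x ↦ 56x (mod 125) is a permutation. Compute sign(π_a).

+1

Orbit of 91 under x↦56x: [91, 96, 1, 56, 11, 116, 121]… (length divides ord_125(56)).
π_56 has 13 disjoint cycles with lengths [25, 25, 25, 25, 5, 5, 5, 5, 1, 1, 1, 1, 1] on {0,…,124}.
sign(π) = (−1)^{n − #cycles} = (−1)^{125−13} = (−1)^112 = +1.
(56|125)_J = +1 (Zolotarev's lemma cross-check).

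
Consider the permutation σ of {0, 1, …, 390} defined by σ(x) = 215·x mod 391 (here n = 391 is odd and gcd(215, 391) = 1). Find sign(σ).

Start at x=169: 169 → 363 → 236 → 301 → 200 → 381 → 196 → … (one orbit).
Cycle type of π: 176×2 + 16 + 11×2 + 1; total 6 cycles.
With 6 cycles on 391 points, sign = (−1)^{391−6} = -1.
The Jacobi symbol (215|391) = -1 (Zolotarev) agrees.

-1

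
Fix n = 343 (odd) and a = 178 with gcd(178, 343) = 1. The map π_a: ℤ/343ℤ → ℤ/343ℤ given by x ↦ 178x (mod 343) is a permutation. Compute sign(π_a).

Trace 214: π^k(214) = [214, 19, 295, 31, 30, 195, 67] for k=0..6.
Decompose π into cycles: lengths [42, 42, 42, 42, 42, 42, 42, 6, 6, 6, 6, 6, 6, 6, 6, 1] (16 cycles, including the fixed point 0).
Σ(ℓ_i−1) = 343−16 = 327; sign = (−1)^327 = -1.
Via Zolotarev, sign(π_{178}) = (178|343) = -1.

-1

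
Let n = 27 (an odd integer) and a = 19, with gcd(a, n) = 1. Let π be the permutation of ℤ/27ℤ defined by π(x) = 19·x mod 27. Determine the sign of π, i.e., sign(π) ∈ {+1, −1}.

+1

Orbit of 10 under x↦19x: [10, 1, 19]… (length divides ord_27(19)).
Decompose π into cycles: lengths [3, 3, 3, 3, 3, 3, 1, 1, 1, 1, 1, 1, 1, 1, 1] (15 cycles, including the fixed point 0).
15 cycles on 27: each ℓ→(−1)^(ℓ−1), product (−1)^12 = +1.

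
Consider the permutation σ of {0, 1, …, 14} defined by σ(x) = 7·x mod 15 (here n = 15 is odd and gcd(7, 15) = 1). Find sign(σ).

-1

Trace 4: π^k(4) = [4, 13, 1, 7] for k=0..3.
Cycle type of π: 4×3 + 1×3; total 6 cycles.
6 cycles on 15: each ℓ→(−1)^(ℓ−1), product (−1)^9 = -1.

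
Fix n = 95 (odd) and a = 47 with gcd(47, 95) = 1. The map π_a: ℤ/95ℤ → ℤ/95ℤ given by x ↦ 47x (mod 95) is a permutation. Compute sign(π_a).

Trace 77: π^k(77) = [77, 9, 43, 26, 82, 54, 68] for k=0..6.
Cycle type of π: 36×2 + 9×2 + 4 + 1; total 6 cycles.
With 6 cycles on 95 points, sign = (−1)^{95−6} = -1.

-1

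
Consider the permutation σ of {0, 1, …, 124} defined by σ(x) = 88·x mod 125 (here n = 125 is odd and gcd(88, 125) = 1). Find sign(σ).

-1

Trace 58: π^k(58) = [58, 104, 27, 1, 88, 119, 97] for k=0..6.
4 cycles of lengths [100, 20, 4, 1].
4 cycles on 125: each ℓ→(−1)^(ℓ−1), product (−1)^121 = -1.
Zolotarev: (88|125) = -1, matching the cycle-count sign.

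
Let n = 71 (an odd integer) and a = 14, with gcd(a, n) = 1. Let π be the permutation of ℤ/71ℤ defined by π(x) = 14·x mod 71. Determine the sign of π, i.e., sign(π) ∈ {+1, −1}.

-1

Trace 14: π^k(14) = [14, 54, 46, 5, 70, 57, 17] for k=0..6.
Cycle type of π: 10×7 + 1; total 8 cycles.
Σ(ℓ_i−1) = 71−8 = 63; sign = (−1)^63 = -1.
Check: (14/71) = -1 by Zolotarev.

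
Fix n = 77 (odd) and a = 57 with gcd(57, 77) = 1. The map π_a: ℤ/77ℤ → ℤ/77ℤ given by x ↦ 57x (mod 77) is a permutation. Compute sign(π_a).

Trace 36: π^k(36) = [36, 50, 1, 57, 15, 8, 71] for k=0..6.
Decompose π into cycles: lengths [10, 10, 10, 10, 10, 10, 10, 1, 1, 1, 1, 1, 1, 1] (14 cycles, including the fixed point 0).
Σ(ℓ_i−1) = 77−14 = 63; sign = (−1)^63 = -1.

-1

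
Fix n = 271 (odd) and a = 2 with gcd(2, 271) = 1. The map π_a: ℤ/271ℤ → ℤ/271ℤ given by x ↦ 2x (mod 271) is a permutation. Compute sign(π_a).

Orbit of 121 under x↦2x: [121, 242, 213, 155, 39, 78, 156]… (length divides ord_271(2)).
3 cycles of lengths [135, 135, 1].
With 3 cycles on 271 points, sign = (−1)^{271−3} = +1.
Zolotarev: (2|271) = +1, matching the cycle-count sign.

+1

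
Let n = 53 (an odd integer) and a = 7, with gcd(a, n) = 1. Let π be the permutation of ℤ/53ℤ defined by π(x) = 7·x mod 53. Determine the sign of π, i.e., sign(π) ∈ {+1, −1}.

Start at x=10: 10 → 17 → 13 → 38 → 1 → 7 → 49 → … (one orbit).
Cycle type of π: 26×2 + 1; total 3 cycles.
53 − 3 = 50 transpositions; sign(π) = (−1)^50 = +1.

+1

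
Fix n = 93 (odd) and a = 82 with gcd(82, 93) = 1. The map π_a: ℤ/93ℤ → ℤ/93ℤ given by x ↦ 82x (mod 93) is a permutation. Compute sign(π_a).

+1

Orbit of 70 under x↦82x: [70, 67, 7, 16, 10, 76, 1]… (length divides ord_93(82)).
Cycle type of π: 15×6 + 1×3; total 9 cycles.
With 9 cycles on 93 points, sign = (−1)^{93−9} = +1.
Check: (82/93) = +1 by Zolotarev.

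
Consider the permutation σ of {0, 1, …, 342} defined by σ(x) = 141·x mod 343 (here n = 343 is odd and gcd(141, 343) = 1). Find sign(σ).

+1

Trace 8: π^k(8) = [8, 99, 239, 85, 323, 267, 260] for k=0..6.
Decompose π into cycles: lengths [49, 49, 49, 49, 49, 49, 7, 7, 7, 7, 7, 7, 1, 1, 1, 1, 1, 1, 1] (19 cycles, including the fixed point 0).
With 19 cycles on 343 points, sign = (−1)^{343−19} = +1.
(141|343)_J = +1 (Zolotarev's lemma cross-check).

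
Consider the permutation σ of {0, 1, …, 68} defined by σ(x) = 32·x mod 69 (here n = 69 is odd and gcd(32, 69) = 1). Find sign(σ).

-1

Start at x=49: 49 → 50 → 13 → 2 → 64 → 47 → 55 → … (one orbit).
Decompose π into cycles: lengths [22, 22, 11, 11, 2, 1] (6 cycles, including the fixed point 0).
69 − 6 = 63 transpositions; sign(π) = (−1)^63 = -1.
Check: (32/69) = -1 by Zolotarev.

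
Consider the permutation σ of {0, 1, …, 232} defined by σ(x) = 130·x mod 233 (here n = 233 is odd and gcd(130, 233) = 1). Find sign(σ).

-1

Start at x=131: 131 → 21 → 167 → 41 → 204 → 191 → 132 → … (one orbit).
2 cycles of lengths [232, 1].
n − c = 233 − 2 = 231; sign = (−1)^231 = -1.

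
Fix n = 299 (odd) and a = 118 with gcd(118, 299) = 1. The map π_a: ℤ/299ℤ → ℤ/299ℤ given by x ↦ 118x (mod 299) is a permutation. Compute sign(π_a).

Orbit of 261 under x↦118x: [261, 1, 118, 170, 27, 196, 105]… (length divides ord_299(118)).
Cycle lengths of π_118 on ℤ/299ℤ: [11, 11, 11, 11, 11, 11, 11, 11, 11, 11, 11, 11, 11, 11, 11, 11, 11, 11, 11, 11, 11, 11, 11, 11, 11, 11, 1, 1, 1, 1, 1, 1, 1, 1, 1, 1, 1, 1, 1]; 39 cycles in total.
n − c = 299 − 39 = 260; sign = (−1)^260 = +1.

+1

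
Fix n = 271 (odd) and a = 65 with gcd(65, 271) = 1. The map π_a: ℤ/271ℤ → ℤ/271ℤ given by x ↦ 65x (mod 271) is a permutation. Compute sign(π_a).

Trace 188: π^k(188) = [188, 25, 270, 206, 111, 169, 145] for k=0..6.
π_65 has 6 disjoint cycles with lengths [54, 54, 54, 54, 54, 1] on {0,…,270}.
6 cycles on 271: each ℓ→(−1)^(ℓ−1), product (−1)^265 = -1.

-1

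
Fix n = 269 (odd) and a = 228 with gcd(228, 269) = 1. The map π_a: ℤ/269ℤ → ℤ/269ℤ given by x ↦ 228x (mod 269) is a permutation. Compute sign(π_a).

+1

Orbit of 217 under x↦228x: [217, 249, 13, 5, 64, 66, 253]… (length divides ord_269(228)).
Cycle type of π: 134×2 + 1; total 3 cycles.
269 − 3 = 266 transpositions; sign(π) = (−1)^266 = +1.
Zolotarev: (228|269) = +1, matching the cycle-count sign.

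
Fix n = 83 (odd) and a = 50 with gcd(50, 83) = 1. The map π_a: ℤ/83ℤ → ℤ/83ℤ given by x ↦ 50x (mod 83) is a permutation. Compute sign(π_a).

-1

Trace 28: π^k(28) = [28, 72, 31, 56, 61, 62, 29] for k=0..6.
Cycle type of π: 82 + 1; total 2 cycles.
n − c = 83 − 2 = 81; sign = (−1)^81 = -1.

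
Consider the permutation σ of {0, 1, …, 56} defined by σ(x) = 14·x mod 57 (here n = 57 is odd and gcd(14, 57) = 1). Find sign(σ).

+1

Trace 14: π^k(14) = [14, 25, 8, 55, 29, 7, 41] for k=0..6.
Cycle lengths of π_14 on ℤ/57ℤ: [18, 18, 18, 2, 1]; 5 cycles in total.
5 cycles on 57: each ℓ→(−1)^(ℓ−1), product (−1)^52 = +1.
Check: (14/57) = +1 by Zolotarev.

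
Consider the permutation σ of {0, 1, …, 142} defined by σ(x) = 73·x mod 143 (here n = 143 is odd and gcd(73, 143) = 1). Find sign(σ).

Orbit of 73 under x↦73x: [73, 38, 57, 14, 21, 103, 83]… (length divides ord_143(73)).
The orbit structure of x ↦ 73x mod 143: 11 orbits of sizes [20, 20, 20, 20, 20, 20, 10, 4, 4, 4, 1].
n − c = 143 − 11 = 132; sign = (−1)^132 = +1.
Via Zolotarev, sign(π_{73}) = (73|143) = +1.

+1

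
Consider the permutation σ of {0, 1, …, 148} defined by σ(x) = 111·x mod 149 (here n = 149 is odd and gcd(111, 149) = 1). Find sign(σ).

Orbit of 103 under x↦111x: [103, 109, 30, 52, 110, 141, 6]… (length divides ord_149(111)).
2 cycles of lengths [148, 1].
sign(π) = (−1)^{n − #cycles} = (−1)^{149−2} = (−1)^147 = -1.

-1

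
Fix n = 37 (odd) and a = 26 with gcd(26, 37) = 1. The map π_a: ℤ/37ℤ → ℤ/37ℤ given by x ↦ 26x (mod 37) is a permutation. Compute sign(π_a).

+1

Start at x=1: 1 → 26 → 10 → 1 (one orbit).
Cycle type of π: 3×12 + 1; total 13 cycles.
With 13 cycles on 37 points, sign = (−1)^{37−13} = +1.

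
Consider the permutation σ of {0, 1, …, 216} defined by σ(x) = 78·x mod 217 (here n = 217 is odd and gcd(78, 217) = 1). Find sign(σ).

+1

Start at x=8: 8 → 190 → 64 → 1 → 78 → 8 (one orbit).
49 cycles of lengths [5, 5, 5, 5, 5, 5, 5, 5, 5, 5, 5, 5, 5, 5, 5, 5, 5, 5, 5, 5, 5, 5, 5, 5, 5, 5, 5, 5, 5, 5, 5, 5, 5, 5, 5, 5, 5, 5, 5, 5, 5, 5, 1, 1, 1, 1, 1, 1, 1].
With 49 cycles on 217 points, sign = (−1)^{217−49} = +1.
Zolotarev: (78|217) = +1, matching the cycle-count sign.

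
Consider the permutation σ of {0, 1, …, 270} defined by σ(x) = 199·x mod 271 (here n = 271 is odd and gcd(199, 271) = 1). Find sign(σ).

-1

Orbit of 29 under x↦199x: [29, 80, 202, 90, 24, 169, 27]… (length divides ord_271(199)).
Decompose π into cycles: lengths [90, 90, 90, 1] (4 cycles, including the fixed point 0).
Σ(ℓ_i−1) = 271−4 = 267; sign = (−1)^267 = -1.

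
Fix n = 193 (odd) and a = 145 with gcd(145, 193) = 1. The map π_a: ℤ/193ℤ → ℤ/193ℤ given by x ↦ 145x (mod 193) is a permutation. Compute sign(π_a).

Orbit of 150 under x↦145x: [150, 134, 130, 129, 177, 189, 192]… (length divides ord_193(145)).
5 cycles of lengths [48, 48, 48, 48, 1].
n − c = 193 − 5 = 188; sign = (−1)^188 = +1.
Via Zolotarev, sign(π_{145}) = (145|193) = +1.

+1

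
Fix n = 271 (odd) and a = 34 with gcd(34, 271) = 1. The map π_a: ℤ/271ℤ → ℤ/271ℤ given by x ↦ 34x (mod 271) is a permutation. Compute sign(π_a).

Orbit of 31 under x↦34x: [31, 241, 64, 8, 1, 34, 72]… (length divides ord_271(34)).
π_34 has 7 disjoint cycles with lengths [45, 45, 45, 45, 45, 45, 1] on {0,…,270}.
271 − 7 = 264 transpositions; sign(π) = (−1)^264 = +1.

+1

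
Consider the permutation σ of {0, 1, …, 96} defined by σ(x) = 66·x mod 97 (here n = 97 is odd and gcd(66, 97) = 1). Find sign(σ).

+1

Orbit of 35 under x↦66x: [35, 79, 73, 65, 22, 94, 93]… (length divides ord_97(66)).
π_66 has 3 disjoint cycles with lengths [48, 48, 1] on {0,…,96}.
3 cycles on 97: each ℓ→(−1)^(ℓ−1), product (−1)^94 = +1.
(66|97)_J = +1 (Zolotarev's lemma cross-check).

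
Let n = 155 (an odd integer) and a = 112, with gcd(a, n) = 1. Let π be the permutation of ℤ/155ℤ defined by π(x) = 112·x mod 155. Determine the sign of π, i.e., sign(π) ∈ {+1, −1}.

Trace 149: π^k(149) = [149, 103, 66, 107, 49, 63, 81] for k=0..6.
The orbit structure of x ↦ 112x mod 155: 6 orbits of sizes [60, 60, 15, 15, 4, 1].
With 6 cycles on 155 points, sign = (−1)^{155−6} = -1.
The Jacobi symbol (112|155) = -1 (Zolotarev) agrees.

-1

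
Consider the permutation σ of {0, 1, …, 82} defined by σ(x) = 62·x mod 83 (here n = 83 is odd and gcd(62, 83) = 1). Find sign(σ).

Start at x=6: 6 → 40 → 73 → 44 → 72 → 65 → 46 → … (one orbit).
π_62 has 2 disjoint cycles with lengths [82, 1] on {0,…,82}.
2 cycles on 83: each ℓ→(−1)^(ℓ−1), product (−1)^81 = -1.
(62|83)_J = -1 (Zolotarev's lemma cross-check).

-1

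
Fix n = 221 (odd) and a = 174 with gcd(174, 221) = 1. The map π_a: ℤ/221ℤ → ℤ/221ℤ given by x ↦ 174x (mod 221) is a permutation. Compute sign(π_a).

Start at x=174: 174 → 220 → 47 → 1 → 174 (one orbit).
56 cycles of lengths [4, 4, 4, 4, 4, 4, 4, 4, 4, 4, 4, 4, 4, 4, 4, 4, 4, 4, 4, 4, 4, 4, 4, 4, 4, 4, 4, 4, 4, 4, 4, 4, 4, 4, 4, 4, 4, 4, 4, 4, 4, 4, 4, 4, 4, 4, 4, 4, 4, 4, 4, 4, 4, 4, 4, 1].
Σ(ℓ_i−1) = 221−56 = 165; sign = (−1)^165 = -1.

-1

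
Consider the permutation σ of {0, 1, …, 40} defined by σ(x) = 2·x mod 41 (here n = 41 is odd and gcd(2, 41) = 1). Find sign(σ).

Orbit of 5 under x↦2x: [5, 10, 20, 40, 39, 37, 33]… (length divides ord_41(2)).
π_2 has 3 disjoint cycles with lengths [20, 20, 1] on {0,…,40}.
3 cycles on 41: each ℓ→(−1)^(ℓ−1), product (−1)^38 = +1.

+1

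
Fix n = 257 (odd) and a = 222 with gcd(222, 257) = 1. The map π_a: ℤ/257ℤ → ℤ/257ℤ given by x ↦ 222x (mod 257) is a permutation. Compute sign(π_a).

Trace 8: π^k(8) = [8, 234, 34, 95, 16, 211, 68] for k=0..6.
The orbit structure of x ↦ 222x mod 257: 5 orbits of sizes [64, 64, 64, 64, 1].
With 5 cycles on 257 points, sign = (−1)^{257−5} = +1.

+1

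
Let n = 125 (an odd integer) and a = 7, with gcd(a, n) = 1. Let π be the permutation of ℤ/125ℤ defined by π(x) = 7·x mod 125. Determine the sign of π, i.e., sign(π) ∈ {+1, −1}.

-1

Trace 99: π^k(99) = [99, 68, 101, 82, 74, 18, 1] for k=0..6.
12 cycles of lengths [20, 20, 20, 20, 20, 4, 4, 4, 4, 4, 4, 1].
12 cycles on 125: each ℓ→(−1)^(ℓ−1), product (−1)^113 = -1.
Zolotarev: (7|125) = -1, matching the cycle-count sign.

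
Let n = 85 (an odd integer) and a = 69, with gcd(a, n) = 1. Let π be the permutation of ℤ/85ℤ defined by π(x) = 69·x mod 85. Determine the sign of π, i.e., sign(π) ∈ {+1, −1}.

Orbit of 69 under x↦69x: [69, 1]… (length divides ord_85(69)).
π_69 has 51 disjoint cycles with lengths [2, 2, 2, 2, 2, 2, 2, 2, 2, 2, 2, 2, 2, 2, 2, 2, 2, 2, 2, 2, 2, 2, 2, 2, 2, 2, 2, 2, 2, 2, 2, 2, 2, 2, 1, 1, 1, 1, 1, 1, 1, 1, 1, 1, 1, 1, 1, 1, 1, 1, 1] on {0,…,84}.
Σ(ℓ_i−1) = 85−51 = 34; sign = (−1)^34 = +1.
Check: (69/85) = +1 by Zolotarev.

+1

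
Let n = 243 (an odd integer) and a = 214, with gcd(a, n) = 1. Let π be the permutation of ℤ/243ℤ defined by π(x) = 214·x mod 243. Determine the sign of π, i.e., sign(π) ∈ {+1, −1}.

Trace 145: π^k(145) = [145, 169, 202, 217, 25, 4, 127] for k=0..6.
11 cycles of lengths [81, 81, 27, 27, 9, 9, 3, 3, 1, 1, 1].
n − c = 243 − 11 = 232; sign = (−1)^232 = +1.
Check: (214/243) = +1 by Zolotarev.

+1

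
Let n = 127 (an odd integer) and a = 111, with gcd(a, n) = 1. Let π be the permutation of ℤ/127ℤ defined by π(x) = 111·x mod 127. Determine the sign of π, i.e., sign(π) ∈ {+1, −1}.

-1

Trace 2: π^k(2) = [2, 95, 4, 63, 8, 126, 16] for k=0..6.
π_111 has 10 disjoint cycles with lengths [14, 14, 14, 14, 14, 14, 14, 14, 14, 1] on {0,…,126}.
Σ(ℓ_i−1) = 127−10 = 117; sign = (−1)^117 = -1.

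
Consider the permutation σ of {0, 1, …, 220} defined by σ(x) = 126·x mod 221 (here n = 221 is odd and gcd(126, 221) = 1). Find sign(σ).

Trace 66: π^k(66) = [66, 139, 55, 79, 9, 29, 118] for k=0..6.
Decompose π into cycles: lengths [48, 48, 48, 48, 16, 3, 3, 3, 3, 1] (10 cycles, including the fixed point 0).
Σ(ℓ_i−1) = 221−10 = 211; sign = (−1)^211 = -1.
Zolotarev: (126|221) = -1, matching the cycle-count sign.

-1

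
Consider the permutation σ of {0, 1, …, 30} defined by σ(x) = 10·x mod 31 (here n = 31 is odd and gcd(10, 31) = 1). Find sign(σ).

+1

Trace 28: π^k(28) = [28, 1, 10, 7, 8, 18, 25] for k=0..6.
The orbit structure of x ↦ 10x mod 31: 3 orbits of sizes [15, 15, 1].
sign(π) = (−1)^{n − #cycles} = (−1)^{31−3} = (−1)^28 = +1.
Via Zolotarev, sign(π_{10}) = (10|31) = +1.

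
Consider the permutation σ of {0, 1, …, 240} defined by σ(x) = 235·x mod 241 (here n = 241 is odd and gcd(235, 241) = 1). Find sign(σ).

Start at x=98: 98 → 135 → 154 → 40 → 1 → 235 → 36 → … (one orbit).
Decompose π into cycles: lengths [20, 20, 20, 20, 20, 20, 20, 20, 20, 20, 20, 20, 1] (13 cycles, including the fixed point 0).
Σ(ℓ_i−1) = 241−13 = 228; sign = (−1)^228 = +1.
Via Zolotarev, sign(π_{235}) = (235|241) = +1.

+1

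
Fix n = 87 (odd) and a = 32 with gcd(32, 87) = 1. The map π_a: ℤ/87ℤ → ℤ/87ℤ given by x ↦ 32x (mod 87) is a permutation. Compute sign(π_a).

+1

Orbit of 32 under x↦32x: [32, 67, 56, 52, 11, 4, 41]… (length divides ord_87(32)).
Cycle type of π: 28×3 + 2 + 1; total 5 cycles.
With 5 cycles on 87 points, sign = (−1)^{87−5} = +1.
The Jacobi symbol (32|87) = +1 (Zolotarev) agrees.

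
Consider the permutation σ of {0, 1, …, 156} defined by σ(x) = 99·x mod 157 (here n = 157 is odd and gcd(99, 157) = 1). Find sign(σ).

+1

Orbit of 93 under x↦99x: [93, 101, 108, 16, 14, 130, 153]… (length divides ord_157(99)).
Cycle type of π: 13×12 + 1; total 13 cycles.
13 cycles on 157: each ℓ→(−1)^(ℓ−1), product (−1)^144 = +1.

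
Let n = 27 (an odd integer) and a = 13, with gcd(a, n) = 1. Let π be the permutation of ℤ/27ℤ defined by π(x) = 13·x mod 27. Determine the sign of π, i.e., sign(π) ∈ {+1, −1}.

+1

Trace 1: π^k(1) = [1, 13, 7, 10, 22, 16, 19] for k=0..6.
7 cycles of lengths [9, 9, 3, 3, 1, 1, 1].
7 cycles on 27: each ℓ→(−1)^(ℓ−1), product (−1)^20 = +1.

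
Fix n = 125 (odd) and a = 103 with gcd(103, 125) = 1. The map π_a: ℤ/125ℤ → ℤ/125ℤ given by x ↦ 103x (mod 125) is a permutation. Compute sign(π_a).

Orbit of 37 under x↦103x: [37, 61, 33, 24, 97, 116, 73]… (length divides ord_125(103)).
The orbit structure of x ↦ 103x mod 125: 4 orbits of sizes [100, 20, 4, 1].
n − c = 125 − 4 = 121; sign = (−1)^121 = -1.

-1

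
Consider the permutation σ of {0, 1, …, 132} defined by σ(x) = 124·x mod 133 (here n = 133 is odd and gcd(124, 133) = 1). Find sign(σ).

Start at x=23: 23 → 59 → 1 → 124 → 81 → 69 → 44 → … (one orbit).
Decompose π into cycles: lengths [18, 18, 18, 18, 18, 18, 18, 6, 1] (9 cycles, including the fixed point 0).
Σ(ℓ_i−1) = 133−9 = 124; sign = (−1)^124 = +1.
(124|133)_J = +1 (Zolotarev's lemma cross-check).

+1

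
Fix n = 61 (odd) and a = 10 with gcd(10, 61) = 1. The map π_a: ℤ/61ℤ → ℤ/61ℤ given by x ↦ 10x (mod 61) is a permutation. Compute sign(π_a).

-1

Start at x=17: 17 → 48 → 53 → 42 → 54 → 52 → 32 → … (one orbit).
Decompose π into cycles: lengths [60, 1] (2 cycles, including the fixed point 0).
Σ(ℓ_i−1) = 61−2 = 59; sign = (−1)^59 = -1.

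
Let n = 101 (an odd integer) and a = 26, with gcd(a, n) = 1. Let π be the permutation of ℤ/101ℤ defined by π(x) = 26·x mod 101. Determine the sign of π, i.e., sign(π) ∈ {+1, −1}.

-1

Orbit of 98 under x↦26x: [98, 23, 93, 95, 46, 85, 89]… (length divides ord_101(26)).
Decompose π into cycles: lengths [100, 1] (2 cycles, including the fixed point 0).
101 − 2 = 99 transpositions; sign(π) = (−1)^99 = -1.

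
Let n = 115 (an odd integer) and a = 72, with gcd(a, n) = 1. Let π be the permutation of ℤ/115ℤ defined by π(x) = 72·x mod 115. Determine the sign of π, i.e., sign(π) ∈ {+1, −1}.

-1

Start at x=78: 78 → 96 → 12 → 59 → 108 → 71 → 52 → … (one orbit).
Decompose π into cycles: lengths [44, 44, 11, 11, 4, 1] (6 cycles, including the fixed point 0).
6 cycles on 115: each ℓ→(−1)^(ℓ−1), product (−1)^109 = -1.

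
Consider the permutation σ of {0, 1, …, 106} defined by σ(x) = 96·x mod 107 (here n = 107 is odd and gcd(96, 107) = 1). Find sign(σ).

Start at x=104: 104 → 33 → 65 → 34 → 54 → 48 → 7 → … (one orbit).
π_96 has 2 disjoint cycles with lengths [106, 1] on {0,…,106}.
Σ(ℓ_i−1) = 107−2 = 105; sign = (−1)^105 = -1.
(96|107)_J = -1 (Zolotarev's lemma cross-check).

-1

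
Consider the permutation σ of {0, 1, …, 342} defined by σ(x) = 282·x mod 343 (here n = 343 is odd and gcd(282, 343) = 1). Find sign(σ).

Start at x=170: 170 → 263 → 78 → 44 → 60 → 113 → 310 → … (one orbit).
Cycle type of π: 147×2 + 21×2 + 3×2 + 1; total 7 cycles.
With 7 cycles on 343 points, sign = (−1)^{343−7} = +1.
The Jacobi symbol (282|343) = +1 (Zolotarev) agrees.

+1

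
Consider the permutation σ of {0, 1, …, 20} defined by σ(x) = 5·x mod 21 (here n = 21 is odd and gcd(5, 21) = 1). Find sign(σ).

Start at x=5: 5 → 4 → 20 → 16 → 17 → 1 → 5 (one orbit).
The orbit structure of x ↦ 5x mod 21: 5 orbits of sizes [6, 6, 6, 2, 1].
5 cycles on 21: each ℓ→(−1)^(ℓ−1), product (−1)^16 = +1.

+1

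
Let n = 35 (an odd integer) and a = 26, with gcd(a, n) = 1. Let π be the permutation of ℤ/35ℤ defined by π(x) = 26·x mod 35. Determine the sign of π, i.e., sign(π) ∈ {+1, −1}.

-1

Start at x=11: 11 → 6 → 16 → 31 → 1 → 26 → 11 (one orbit).
Cycle type of π: 6×5 + 1×5; total 10 cycles.
sign(π) = (−1)^{n − #cycles} = (−1)^{35−10} = (−1)^25 = -1.
Check: (26/35) = -1 by Zolotarev.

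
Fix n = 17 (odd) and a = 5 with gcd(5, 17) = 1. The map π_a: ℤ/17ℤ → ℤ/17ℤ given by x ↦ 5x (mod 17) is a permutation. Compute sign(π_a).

Start at x=11: 11 → 4 → 3 → 15 → 7 → 1 → 5 → … (one orbit).
π_5 has 2 disjoint cycles with lengths [16, 1] on {0,…,16}.
17 − 2 = 15 transpositions; sign(π) = (−1)^15 = -1.

-1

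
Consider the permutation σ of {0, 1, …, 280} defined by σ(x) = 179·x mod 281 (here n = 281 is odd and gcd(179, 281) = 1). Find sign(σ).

-1

Start at x=139: 139 → 153 → 130 → 228 → 67 → 191 → 188 → … (one orbit).
Decompose π into cycles: lengths [40, 40, 40, 40, 40, 40, 40, 1] (8 cycles, including the fixed point 0).
With 8 cycles on 281 points, sign = (−1)^{281−8} = -1.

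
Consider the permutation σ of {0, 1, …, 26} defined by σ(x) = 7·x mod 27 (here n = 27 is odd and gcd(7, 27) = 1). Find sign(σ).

+1

Orbit of 19 under x↦7x: [19, 25, 13, 10, 16, 4, 1]… (length divides ord_27(7)).
Cycle lengths of π_7 on ℤ/27ℤ: [9, 9, 3, 3, 1, 1, 1]; 7 cycles in total.
7 cycles on 27: each ℓ→(−1)^(ℓ−1), product (−1)^20 = +1.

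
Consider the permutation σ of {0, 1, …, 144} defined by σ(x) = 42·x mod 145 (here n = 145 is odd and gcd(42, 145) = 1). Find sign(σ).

Start at x=28: 28 → 16 → 92 → 94 → 33 → 81 → 67 → … (one orbit).
π_42 has 8 disjoint cycles with lengths [28, 28, 28, 28, 14, 14, 4, 1] on {0,…,144}.
sign(π) = (−1)^{n − #cycles} = (−1)^{145−8} = (−1)^137 = -1.
The Jacobi symbol (42|145) = -1 (Zolotarev) agrees.

-1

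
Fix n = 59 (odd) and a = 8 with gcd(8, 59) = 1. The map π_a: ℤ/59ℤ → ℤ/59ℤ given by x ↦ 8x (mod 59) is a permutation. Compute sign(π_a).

-1

Trace 47: π^k(47) = [47, 22, 58, 51, 54, 19, 34] for k=0..6.
π_8 has 2 disjoint cycles with lengths [58, 1] on {0,…,58}.
Σ(ℓ_i−1) = 59−2 = 57; sign = (−1)^57 = -1.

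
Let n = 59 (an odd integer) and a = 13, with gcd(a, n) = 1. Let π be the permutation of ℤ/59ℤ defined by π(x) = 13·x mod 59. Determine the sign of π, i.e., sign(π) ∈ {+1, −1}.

-1

Trace 55: π^k(55) = [55, 7, 32, 3, 39, 35, 42] for k=0..6.
Cycle lengths of π_13 on ℤ/59ℤ: [58, 1]; 2 cycles in total.
2 cycles on 59: each ℓ→(−1)^(ℓ−1), product (−1)^57 = -1.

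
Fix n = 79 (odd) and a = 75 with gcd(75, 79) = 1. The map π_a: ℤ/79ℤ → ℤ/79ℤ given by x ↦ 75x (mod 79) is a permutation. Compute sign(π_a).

-1

Orbit of 57 under x↦75x: [57, 9, 43, 65, 56, 13, 27]… (length divides ord_79(75)).
2 cycles of lengths [78, 1].
With 2 cycles on 79 points, sign = (−1)^{79−2} = -1.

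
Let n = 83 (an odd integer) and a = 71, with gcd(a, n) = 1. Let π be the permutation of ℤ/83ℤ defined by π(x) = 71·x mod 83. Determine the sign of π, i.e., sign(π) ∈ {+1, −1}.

Start at x=51: 51 → 52 → 40 → 18 → 33 → 19 → 21 → … (one orbit).
Cycle lengths of π_71 on ℤ/83ℤ: [82, 1]; 2 cycles in total.
sign(π) = (−1)^{n − #cycles} = (−1)^{83−2} = (−1)^81 = -1.
Zolotarev: (71|83) = -1, matching the cycle-count sign.

-1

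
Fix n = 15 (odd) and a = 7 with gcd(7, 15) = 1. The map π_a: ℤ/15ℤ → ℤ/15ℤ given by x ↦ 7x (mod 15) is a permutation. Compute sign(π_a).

Start at x=4: 4 → 13 → 1 → 7 → 4 (one orbit).
The orbit structure of x ↦ 7x mod 15: 6 orbits of sizes [4, 4, 4, 1, 1, 1].
6 cycles on 15: each ℓ→(−1)^(ℓ−1), product (−1)^9 = -1.
Check: (7/15) = -1 by Zolotarev.

-1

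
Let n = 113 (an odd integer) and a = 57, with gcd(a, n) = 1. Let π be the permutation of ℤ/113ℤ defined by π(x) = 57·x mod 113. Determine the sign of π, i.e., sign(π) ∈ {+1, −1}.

+1

Orbit of 1 under x↦57x: [1, 57, 85, 99, 106, 53, 83]… (length divides ord_113(57)).
The orbit structure of x ↦ 57x mod 113: 5 orbits of sizes [28, 28, 28, 28, 1].
Σ(ℓ_i−1) = 113−5 = 108; sign = (−1)^108 = +1.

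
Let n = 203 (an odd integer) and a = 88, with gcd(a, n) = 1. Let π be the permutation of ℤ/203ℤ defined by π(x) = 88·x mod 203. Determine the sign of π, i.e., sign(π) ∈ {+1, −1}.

+1

Trace 88: π^k(88) = [88, 30, 1] for k=0..2.
Decompose π into cycles: lengths [3, 3, 3, 3, 3, 3, 3, 3, 3, 3, 3, 3, 3, 3, 3, 3, 3, 3, 3, 3, 3, 3, 3, 3, 3, 3, 3, 3, 3, 3, 3, 3, 3, 3, 3, 3, 3, 3, 3, 3, 3, 3, 3, 3, 3, 3, 3, 3, 3, 3, 3, 3, 3, 3, 3, 3, 3, 3, 1, 1, 1, 1, 1, 1, 1, 1, 1, 1, 1, 1, 1, 1, 1, 1, 1, 1, 1, 1, 1, 1, 1, 1, 1, 1, 1, 1, 1] (87 cycles, including the fixed point 0).
87 cycles on 203: each ℓ→(−1)^(ℓ−1), product (−1)^116 = +1.
(88|203)_J = +1 (Zolotarev's lemma cross-check).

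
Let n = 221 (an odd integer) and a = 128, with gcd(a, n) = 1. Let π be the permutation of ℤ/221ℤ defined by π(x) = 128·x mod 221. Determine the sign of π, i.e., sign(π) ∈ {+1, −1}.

Start at x=76: 76 → 4 → 70 → 120 → 111 → 64 → 15 → … (one orbit).
Cycle lengths of π_128 on ℤ/221ℤ: [24, 24, 24, 24, 24, 24, 24, 24, 12, 8, 8, 1]; 12 cycles in total.
sign(π) = (−1)^{n − #cycles} = (−1)^{221−12} = (−1)^209 = -1.
Zolotarev: (128|221) = -1, matching the cycle-count sign.

-1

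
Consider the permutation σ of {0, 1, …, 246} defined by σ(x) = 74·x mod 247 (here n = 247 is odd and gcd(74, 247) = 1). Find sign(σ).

Start at x=42: 42 → 144 → 35 → 120 → 235 → 100 → 237 → … (one orbit).
Cycle lengths of π_74 on ℤ/247ℤ: [9, 9, 9, 9, 9, 9, 9, 9, 9, 9, 9, 9, 9, 9, 9, 9, 9, 9, 9, 9, 9, 9, 9, 9, 9, 9, 3, 3, 3, 3, 1]; 31 cycles in total.
sign(π) = (−1)^{n − #cycles} = (−1)^{247−31} = (−1)^216 = +1.

+1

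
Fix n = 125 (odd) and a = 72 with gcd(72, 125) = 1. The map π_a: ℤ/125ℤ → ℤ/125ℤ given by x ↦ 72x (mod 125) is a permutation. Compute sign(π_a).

Trace 82: π^k(82) = [82, 29, 88, 86, 67, 74, 78] for k=0..6.
4 cycles of lengths [100, 20, 4, 1].
125 − 4 = 121 transpositions; sign(π) = (−1)^121 = -1.
Check: (72/125) = -1 by Zolotarev.

-1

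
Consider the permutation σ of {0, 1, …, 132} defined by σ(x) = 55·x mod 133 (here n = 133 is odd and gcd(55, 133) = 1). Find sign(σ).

Start at x=118: 118 → 106 → 111 → 120 → 83 → 43 → 104 → … (one orbit).
12 cycles of lengths [18, 18, 18, 18, 18, 18, 9, 9, 2, 2, 2, 1].
Σ(ℓ_i−1) = 133−12 = 121; sign = (−1)^121 = -1.
Via Zolotarev, sign(π_{55}) = (55|133) = -1.

-1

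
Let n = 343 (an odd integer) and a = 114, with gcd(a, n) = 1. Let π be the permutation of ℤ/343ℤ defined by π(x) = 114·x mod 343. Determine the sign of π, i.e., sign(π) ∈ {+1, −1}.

+1

Trace 260: π^k(260) = [260, 142, 67, 92, 198, 277, 22] for k=0..6.
Decompose π into cycles: lengths [147, 147, 21, 21, 3, 3, 1] (7 cycles, including the fixed point 0).
343 − 7 = 336 transpositions; sign(π) = (−1)^336 = +1.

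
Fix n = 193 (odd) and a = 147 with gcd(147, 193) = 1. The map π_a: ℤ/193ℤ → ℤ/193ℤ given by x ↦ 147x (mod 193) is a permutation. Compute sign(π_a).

+1

Orbit of 147 under x↦147x: [147, 186, 129, 49, 62, 43, 145]… (length divides ord_193(147)).
The orbit structure of x ↦ 147x mod 193: 5 orbits of sizes [48, 48, 48, 48, 1].
With 5 cycles on 193 points, sign = (−1)^{193−5} = +1.
Zolotarev: (147|193) = +1, matching the cycle-count sign.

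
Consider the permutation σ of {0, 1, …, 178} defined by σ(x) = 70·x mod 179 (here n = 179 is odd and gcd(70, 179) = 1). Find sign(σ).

+1

Start at x=27: 27 → 100 → 19 → 77 → 20 → 147 → 87 → … (one orbit).
Cycle type of π: 89×2 + 1; total 3 cycles.
With 3 cycles on 179 points, sign = (−1)^{179−3} = +1.
Zolotarev: (70|179) = +1, matching the cycle-count sign.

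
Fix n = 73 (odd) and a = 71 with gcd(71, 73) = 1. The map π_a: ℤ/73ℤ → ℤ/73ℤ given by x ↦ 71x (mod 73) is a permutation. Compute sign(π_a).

Start at x=8: 8 → 57 → 32 → 9 → 55 → 36 → 1 → … (one orbit).
Decompose π into cycles: lengths [18, 18, 18, 18, 1] (5 cycles, including the fixed point 0).
n − c = 73 − 5 = 68; sign = (−1)^68 = +1.
Via Zolotarev, sign(π_{71}) = (71|73) = +1.

+1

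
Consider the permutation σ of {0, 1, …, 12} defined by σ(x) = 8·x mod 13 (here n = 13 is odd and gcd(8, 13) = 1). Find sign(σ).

Orbit of 8 under x↦8x: [8, 12, 5, 1]… (length divides ord_13(8)).
Cycle type of π: 4×3 + 1; total 4 cycles.
n − c = 13 − 4 = 9; sign = (−1)^9 = -1.

-1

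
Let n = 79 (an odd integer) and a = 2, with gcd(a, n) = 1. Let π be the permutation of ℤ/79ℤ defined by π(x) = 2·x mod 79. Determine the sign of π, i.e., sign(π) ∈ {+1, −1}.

+1

Start at x=18: 18 → 36 → 72 → 65 → 51 → 23 → 46 → … (one orbit).
Decompose π into cycles: lengths [39, 39, 1] (3 cycles, including the fixed point 0).
79 − 3 = 76 transpositions; sign(π) = (−1)^76 = +1.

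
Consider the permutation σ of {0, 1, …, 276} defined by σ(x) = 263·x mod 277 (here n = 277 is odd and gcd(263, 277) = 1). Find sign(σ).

Trace 151: π^k(151) = [151, 102, 234, 48, 159, 267, 140] for k=0..6.
2 cycles of lengths [276, 1].
sign(π) = (−1)^{n − #cycles} = (−1)^{277−2} = (−1)^275 = -1.

-1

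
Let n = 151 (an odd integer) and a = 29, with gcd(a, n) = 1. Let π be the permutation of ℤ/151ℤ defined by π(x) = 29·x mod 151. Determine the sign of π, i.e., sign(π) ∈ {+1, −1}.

+1

Start at x=148: 148 → 64 → 44 → 68 → 9 → 110 → 19 → … (one orbit).
Cycle type of π: 25×6 + 1; total 7 cycles.
n − c = 151 − 7 = 144; sign = (−1)^144 = +1.
The Jacobi symbol (29|151) = +1 (Zolotarev) agrees.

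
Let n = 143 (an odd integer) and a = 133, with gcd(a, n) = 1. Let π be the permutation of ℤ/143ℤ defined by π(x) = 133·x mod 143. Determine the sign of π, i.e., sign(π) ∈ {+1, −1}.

Orbit of 100 under x↦133x: [100, 1, 133]… (length divides ord_143(133)).
The orbit structure of x ↦ 133x mod 143: 55 orbits of sizes [3, 3, 3, 3, 3, 3, 3, 3, 3, 3, 3, 3, 3, 3, 3, 3, 3, 3, 3, 3, 3, 3, 3, 3, 3, 3, 3, 3, 3, 3, 3, 3, 3, 3, 3, 3, 3, 3, 3, 3, 3, 3, 3, 3, 1, 1, 1, 1, 1, 1, 1, 1, 1, 1, 1].
Σ(ℓ_i−1) = 143−55 = 88; sign = (−1)^88 = +1.

+1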